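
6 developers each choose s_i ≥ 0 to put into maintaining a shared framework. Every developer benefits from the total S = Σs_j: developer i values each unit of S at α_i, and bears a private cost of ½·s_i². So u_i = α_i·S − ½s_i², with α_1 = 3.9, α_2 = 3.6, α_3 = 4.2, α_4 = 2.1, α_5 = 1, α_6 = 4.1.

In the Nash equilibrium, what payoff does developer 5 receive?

18.4

Developer i's FOC: ∂u_i/∂s_i = α_i − s_i = 0, so s_i* = α_i.
NE contributions = (3.9, 3.6, 4.2, 2.1, 1, 4.1); S = 18.9.
u_5 = α_5·S − ½·(s_5)² = 1·18.9 − ½·1² = 18.4.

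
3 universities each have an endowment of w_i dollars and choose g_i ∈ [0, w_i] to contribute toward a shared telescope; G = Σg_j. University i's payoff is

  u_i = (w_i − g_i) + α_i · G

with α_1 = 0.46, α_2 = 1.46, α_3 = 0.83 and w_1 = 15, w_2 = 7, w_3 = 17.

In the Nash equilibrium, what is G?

∂u_i/∂g_i = α_i − 1, so university i contributes w_i if α_i > 1, else 0.
α_i > 1 for i ∈ {2}; NE contributions (0, 7, 0), G = 7.

7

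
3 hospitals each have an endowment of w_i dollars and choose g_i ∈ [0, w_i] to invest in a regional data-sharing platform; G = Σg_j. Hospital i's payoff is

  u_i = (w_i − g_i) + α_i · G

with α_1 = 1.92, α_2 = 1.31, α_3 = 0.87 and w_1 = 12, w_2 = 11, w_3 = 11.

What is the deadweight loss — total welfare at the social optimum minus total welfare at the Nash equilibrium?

∂u_i/∂g_i = α_i − 1, so hospital i contributes w_i if α_i > 1, else 0.
α_i > 1 for i ∈ {1, 2}; NE contributions (12, 11, 0), G = 23.
W^NE = Σw_i − G^NE + (Σα_i)·G^NE = 34 + 3.1·23 = 105.3.
Planner: ∂(Σu_j)/∂g_i = Σα_j − 1 = 3.1 > 0, so everyone contributes w_i; G^SO = 34, W^SO = 34 + 3.1·34 = 139.4.
Deadweight loss = 34.1.

34.1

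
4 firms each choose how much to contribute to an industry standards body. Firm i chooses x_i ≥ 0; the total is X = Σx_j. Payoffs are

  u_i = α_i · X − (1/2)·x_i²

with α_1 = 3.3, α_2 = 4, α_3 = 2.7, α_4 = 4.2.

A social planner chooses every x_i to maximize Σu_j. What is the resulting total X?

56.8

Planner FOC: ∂(Σu_j)/∂x_i = (Σα_j) − x_i = 0, so x_i^SO = Σα_j = 14.2 for every i; X^SO = 56.8.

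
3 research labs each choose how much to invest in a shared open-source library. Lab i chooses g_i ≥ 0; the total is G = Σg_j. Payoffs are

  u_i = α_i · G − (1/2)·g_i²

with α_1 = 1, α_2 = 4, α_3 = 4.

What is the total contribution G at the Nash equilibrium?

Lab i's FOC: ∂u_i/∂g_i = α_i − g_i = 0, so g_i* = α_i.
NE contributions = (1, 4, 4); G = 9.

9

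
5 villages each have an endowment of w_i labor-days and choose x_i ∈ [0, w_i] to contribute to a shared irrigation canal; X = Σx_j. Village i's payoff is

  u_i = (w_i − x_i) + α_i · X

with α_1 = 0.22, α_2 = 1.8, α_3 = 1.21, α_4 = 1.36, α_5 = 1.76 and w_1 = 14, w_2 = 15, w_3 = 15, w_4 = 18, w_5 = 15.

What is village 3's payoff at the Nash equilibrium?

76.23

∂u_i/∂x_i = α_i − 1, so village i contributes w_i if α_i > 1, else 0.
α_i > 1 for i ∈ {2, 3, 4, 5}; NE contributions (0, 15, 15, 18, 15), X = 63.
u_3 = (15 − 15) + 1.21·63 = 76.23.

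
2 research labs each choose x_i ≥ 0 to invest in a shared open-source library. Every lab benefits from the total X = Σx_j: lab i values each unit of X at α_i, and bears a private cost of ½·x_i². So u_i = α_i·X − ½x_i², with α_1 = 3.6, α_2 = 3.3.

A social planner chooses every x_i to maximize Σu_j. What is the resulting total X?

Planner FOC: ∂(Σu_j)/∂x_i = (Σα_j) − x_i = 0, so x_i^SO = Σα_j = 6.9 for every i; X^SO = 13.8.

13.8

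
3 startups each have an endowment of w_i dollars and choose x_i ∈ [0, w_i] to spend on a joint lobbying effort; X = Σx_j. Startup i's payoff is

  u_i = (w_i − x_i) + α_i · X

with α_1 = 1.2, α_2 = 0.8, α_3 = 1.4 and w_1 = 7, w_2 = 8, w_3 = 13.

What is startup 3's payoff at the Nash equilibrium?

28

∂u_i/∂x_i = α_i − 1, so startup i contributes w_i if α_i > 1, else 0.
α_i > 1 for i ∈ {1, 3}; NE contributions (7, 0, 13), X = 20.
u_3 = (13 − 13) + 1.4·20 = 28.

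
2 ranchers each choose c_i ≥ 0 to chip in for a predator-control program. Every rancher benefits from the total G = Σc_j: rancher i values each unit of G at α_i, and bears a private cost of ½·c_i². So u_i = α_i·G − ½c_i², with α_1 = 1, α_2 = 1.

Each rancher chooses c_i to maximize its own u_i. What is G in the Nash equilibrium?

2

Rancher i's FOC: ∂u_i/∂c_i = α_i − c_i = 0, so c_i* = α_i.
NE contributions = (1, 1); G = 2.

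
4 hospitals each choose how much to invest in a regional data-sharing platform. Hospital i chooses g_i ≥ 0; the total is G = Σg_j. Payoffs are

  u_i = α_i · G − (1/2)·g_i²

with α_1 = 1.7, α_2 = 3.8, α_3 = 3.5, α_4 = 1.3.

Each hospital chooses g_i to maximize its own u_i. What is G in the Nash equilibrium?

10.3

Hospital i's FOC: ∂u_i/∂g_i = α_i − g_i = 0, so g_i* = α_i.
NE contributions = (1.7, 3.8, 3.5, 1.3); G = 10.3.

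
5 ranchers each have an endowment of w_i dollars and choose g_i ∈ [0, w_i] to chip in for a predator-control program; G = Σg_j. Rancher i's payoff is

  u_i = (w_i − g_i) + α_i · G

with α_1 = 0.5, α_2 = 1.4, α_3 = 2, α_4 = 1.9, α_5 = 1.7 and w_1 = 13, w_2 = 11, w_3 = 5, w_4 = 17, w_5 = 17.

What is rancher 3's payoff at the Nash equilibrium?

∂u_i/∂g_i = α_i − 1, so rancher i contributes w_i if α_i > 1, else 0.
α_i > 1 for i ∈ {2, 3, 4, 5}; NE contributions (0, 11, 5, 17, 17), G = 50.
u_3 = (5 − 5) + 2·50 = 100.

100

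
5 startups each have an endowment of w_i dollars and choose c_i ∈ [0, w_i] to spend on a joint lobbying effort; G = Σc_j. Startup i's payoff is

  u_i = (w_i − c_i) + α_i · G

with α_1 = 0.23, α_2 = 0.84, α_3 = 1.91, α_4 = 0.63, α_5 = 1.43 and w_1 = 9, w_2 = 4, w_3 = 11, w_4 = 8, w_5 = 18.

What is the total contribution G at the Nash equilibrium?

29

∂u_i/∂c_i = α_i − 1, so startup i contributes w_i if α_i > 1, else 0.
α_i > 1 for i ∈ {3, 5}; NE contributions (0, 0, 11, 0, 18), G = 29.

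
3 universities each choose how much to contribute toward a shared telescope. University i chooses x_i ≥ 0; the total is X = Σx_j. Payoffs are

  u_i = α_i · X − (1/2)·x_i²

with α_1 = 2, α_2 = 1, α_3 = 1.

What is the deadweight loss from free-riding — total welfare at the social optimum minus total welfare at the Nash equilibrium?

11

University i's FOC: ∂u_i/∂x_i = α_i − x_i = 0, so x_i* = α_i.
NE contributions = (2, 1, 1); X = 4.
W^NE = (Σα)·X − ½Σα_i² = 4² − ½·6 = 13.
Planner sets x_i = Σα_j = 4 for every i, so X^SO = 3·4 = 12.
W^SO = (Σα)·X^SO − ½·3·(Σα)² = (3/2)·4² = 24.
Deadweight loss = W^SO − W^NE = 11.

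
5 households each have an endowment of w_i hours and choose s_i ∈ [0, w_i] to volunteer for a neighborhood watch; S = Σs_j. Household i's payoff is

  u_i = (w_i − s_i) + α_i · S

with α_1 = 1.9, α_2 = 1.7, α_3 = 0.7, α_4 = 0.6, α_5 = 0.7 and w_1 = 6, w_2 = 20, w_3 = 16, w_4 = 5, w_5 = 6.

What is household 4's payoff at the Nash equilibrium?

∂u_i/∂s_i = α_i − 1, so household i contributes w_i if α_i > 1, else 0.
α_i > 1 for i ∈ {1, 2}; NE contributions (6, 20, 0, 0, 0), S = 26.
u_4 = (5 − 0) + 0.6·26 = 20.6.

20.6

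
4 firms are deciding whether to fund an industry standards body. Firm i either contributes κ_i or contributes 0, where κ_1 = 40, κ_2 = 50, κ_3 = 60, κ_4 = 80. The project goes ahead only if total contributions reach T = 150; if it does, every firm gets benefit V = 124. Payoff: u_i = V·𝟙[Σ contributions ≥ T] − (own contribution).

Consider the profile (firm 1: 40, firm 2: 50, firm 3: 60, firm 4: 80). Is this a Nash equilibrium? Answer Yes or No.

Total = 230 ≥ 150: provided.
Firm 1 (pledges 40, payoff 84): dropping to 0 → total 190, payoff 124. Profitable deviation.

No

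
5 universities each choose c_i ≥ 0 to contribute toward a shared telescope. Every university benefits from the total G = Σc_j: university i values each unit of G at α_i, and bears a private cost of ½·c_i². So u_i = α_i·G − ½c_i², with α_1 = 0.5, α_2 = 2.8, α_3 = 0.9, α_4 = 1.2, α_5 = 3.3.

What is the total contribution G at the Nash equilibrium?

University i's FOC: ∂u_i/∂c_i = α_i − c_i = 0, so c_i* = α_i.
NE contributions = (0.5, 2.8, 0.9, 1.2, 3.3); G = 8.7.

8.7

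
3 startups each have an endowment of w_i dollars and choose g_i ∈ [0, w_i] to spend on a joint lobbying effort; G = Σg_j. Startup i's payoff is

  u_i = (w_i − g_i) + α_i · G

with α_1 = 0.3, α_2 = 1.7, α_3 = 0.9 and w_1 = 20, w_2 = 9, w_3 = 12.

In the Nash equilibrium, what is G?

∂u_i/∂g_i = α_i − 1, so startup i contributes w_i if α_i > 1, else 0.
α_i > 1 for i ∈ {2}; NE contributions (0, 9, 0), G = 9.

9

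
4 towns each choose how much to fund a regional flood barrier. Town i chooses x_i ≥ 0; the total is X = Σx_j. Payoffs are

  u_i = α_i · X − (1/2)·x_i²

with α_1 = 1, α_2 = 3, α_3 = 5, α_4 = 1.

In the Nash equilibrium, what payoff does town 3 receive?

37.5

Town i's FOC: ∂u_i/∂x_i = α_i − x_i = 0, so x_i* = α_i.
NE contributions = (1, 3, 5, 1); X = 10.
u_3 = α_3·X − ½·(x_3)² = 5·10 − ½·5² = 37.5.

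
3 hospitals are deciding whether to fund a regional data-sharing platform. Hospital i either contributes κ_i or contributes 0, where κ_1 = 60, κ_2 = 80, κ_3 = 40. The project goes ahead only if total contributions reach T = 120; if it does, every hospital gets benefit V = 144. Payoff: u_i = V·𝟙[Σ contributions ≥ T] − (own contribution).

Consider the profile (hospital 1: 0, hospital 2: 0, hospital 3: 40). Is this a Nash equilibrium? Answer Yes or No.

Total = 40 < 120: not provided.
Hospital 1 (pledges 0, payoff 0): pledging 60 → total 100, payoff -60. No gain.
Hospital 2 (pledges 0, payoff 0): pledging 80 → total 120, payoff 64. Profitable deviation.

No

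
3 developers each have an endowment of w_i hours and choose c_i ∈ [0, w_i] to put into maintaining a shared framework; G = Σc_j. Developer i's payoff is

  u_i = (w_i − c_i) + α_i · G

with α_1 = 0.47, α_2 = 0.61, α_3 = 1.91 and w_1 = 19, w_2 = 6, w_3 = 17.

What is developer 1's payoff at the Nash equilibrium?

26.99

∂u_i/∂c_i = α_i − 1, so developer i contributes w_i if α_i > 1, else 0.
α_i > 1 for i ∈ {3}; NE contributions (0, 0, 17), G = 17.
u_1 = (19 − 0) + 0.47·17 = 26.99.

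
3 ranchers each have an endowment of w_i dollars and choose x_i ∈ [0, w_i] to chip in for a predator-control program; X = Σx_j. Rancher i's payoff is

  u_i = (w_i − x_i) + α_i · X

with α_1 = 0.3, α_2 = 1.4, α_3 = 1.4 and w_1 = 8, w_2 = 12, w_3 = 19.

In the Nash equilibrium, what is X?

∂u_i/∂x_i = α_i − 1, so rancher i contributes w_i if α_i > 1, else 0.
α_i > 1 for i ∈ {2, 3}; NE contributions (0, 12, 19), X = 31.

31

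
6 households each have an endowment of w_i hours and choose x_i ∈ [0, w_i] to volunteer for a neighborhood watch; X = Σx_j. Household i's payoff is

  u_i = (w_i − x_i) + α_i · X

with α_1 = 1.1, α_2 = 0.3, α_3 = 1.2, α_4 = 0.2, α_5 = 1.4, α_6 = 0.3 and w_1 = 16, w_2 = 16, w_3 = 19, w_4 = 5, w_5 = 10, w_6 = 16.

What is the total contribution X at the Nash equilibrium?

45

∂u_i/∂x_i = α_i − 1, so household i contributes w_i if α_i > 1, else 0.
α_i > 1 for i ∈ {1, 3, 5}; NE contributions (16, 0, 19, 0, 10, 0), X = 45.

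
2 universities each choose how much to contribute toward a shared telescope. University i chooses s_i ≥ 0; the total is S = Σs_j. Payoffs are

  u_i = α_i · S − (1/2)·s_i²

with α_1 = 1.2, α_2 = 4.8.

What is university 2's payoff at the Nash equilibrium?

University i's FOC: ∂u_i/∂s_i = α_i − s_i = 0, so s_i* = α_i.
NE contributions = (1.2, 4.8); S = 6.
u_2 = α_2·S − ½·(s_2)² = 4.8·6 − ½·4.8² = 17.28.

17.28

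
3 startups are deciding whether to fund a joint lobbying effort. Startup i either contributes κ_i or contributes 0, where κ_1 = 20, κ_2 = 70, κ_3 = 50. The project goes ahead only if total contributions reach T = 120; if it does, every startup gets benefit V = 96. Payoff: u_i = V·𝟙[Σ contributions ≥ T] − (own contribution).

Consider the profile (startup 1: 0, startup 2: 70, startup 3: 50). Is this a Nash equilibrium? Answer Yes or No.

Yes

Total = 120 ≥ 120: provided.
Startup 1 (pledges 0, payoff 96): pledging 20 → total 140, payoff 76. No gain.
Startup 2 (pledges 70, payoff 26): dropping to 0 → total 50, payoff 0. No gain.
Startup 3 (pledges 50, payoff 46): dropping to 0 → total 70, payoff 0. No gain.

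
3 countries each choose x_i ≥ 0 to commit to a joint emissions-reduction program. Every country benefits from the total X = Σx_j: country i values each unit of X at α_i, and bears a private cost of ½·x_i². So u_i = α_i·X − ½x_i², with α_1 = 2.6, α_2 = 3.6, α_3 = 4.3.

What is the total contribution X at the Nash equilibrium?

Country i's FOC: ∂u_i/∂x_i = α_i − x_i = 0, so x_i* = α_i.
NE contributions = (2.6, 3.6, 4.3); X = 10.5.

10.5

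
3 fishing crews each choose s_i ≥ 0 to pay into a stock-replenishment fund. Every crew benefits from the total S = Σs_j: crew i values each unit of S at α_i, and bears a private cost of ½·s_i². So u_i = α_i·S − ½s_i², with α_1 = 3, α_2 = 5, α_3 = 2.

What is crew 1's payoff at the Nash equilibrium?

25.5

Crew i's FOC: ∂u_i/∂s_i = α_i − s_i = 0, so s_i* = α_i.
NE contributions = (3, 5, 2); S = 10.
u_1 = α_1·S − ½·(s_1)² = 3·10 − ½·3² = 25.5.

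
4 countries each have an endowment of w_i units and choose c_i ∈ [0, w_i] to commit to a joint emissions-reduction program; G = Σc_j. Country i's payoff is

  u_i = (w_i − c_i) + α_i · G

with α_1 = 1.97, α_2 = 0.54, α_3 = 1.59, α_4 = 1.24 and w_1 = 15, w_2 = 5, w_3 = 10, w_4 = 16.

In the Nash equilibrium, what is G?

41

∂u_i/∂c_i = α_i − 1, so country i contributes w_i if α_i > 1, else 0.
α_i > 1 for i ∈ {1, 3, 4}; NE contributions (15, 0, 10, 16), G = 41.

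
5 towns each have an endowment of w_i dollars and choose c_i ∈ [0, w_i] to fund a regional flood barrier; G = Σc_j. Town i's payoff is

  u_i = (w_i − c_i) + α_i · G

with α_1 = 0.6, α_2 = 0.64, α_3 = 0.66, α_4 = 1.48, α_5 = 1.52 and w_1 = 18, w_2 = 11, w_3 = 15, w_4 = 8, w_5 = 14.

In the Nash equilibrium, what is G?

∂u_i/∂c_i = α_i − 1, so town i contributes w_i if α_i > 1, else 0.
α_i > 1 for i ∈ {4, 5}; NE contributions (0, 0, 0, 8, 14), G = 22.

22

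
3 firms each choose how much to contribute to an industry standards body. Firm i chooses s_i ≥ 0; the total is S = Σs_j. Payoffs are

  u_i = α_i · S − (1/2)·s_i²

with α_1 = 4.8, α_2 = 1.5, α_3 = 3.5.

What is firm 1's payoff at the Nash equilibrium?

35.52

Firm i's FOC: ∂u_i/∂s_i = α_i − s_i = 0, so s_i* = α_i.
NE contributions = (4.8, 1.5, 3.5); S = 9.8.
u_1 = α_1·S − ½·(s_1)² = 4.8·9.8 − ½·4.8² = 35.52.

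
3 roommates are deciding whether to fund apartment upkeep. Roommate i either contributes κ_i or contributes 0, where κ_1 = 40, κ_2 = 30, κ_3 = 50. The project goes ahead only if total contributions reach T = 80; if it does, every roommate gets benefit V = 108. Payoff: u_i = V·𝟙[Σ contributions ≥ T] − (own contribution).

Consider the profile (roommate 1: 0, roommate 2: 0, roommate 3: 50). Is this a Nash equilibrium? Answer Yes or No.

Total = 50 < 80: not provided.
Roommate 1 (pledges 0, payoff 0): pledging 40 → total 90, payoff 68. Profitable deviation.

No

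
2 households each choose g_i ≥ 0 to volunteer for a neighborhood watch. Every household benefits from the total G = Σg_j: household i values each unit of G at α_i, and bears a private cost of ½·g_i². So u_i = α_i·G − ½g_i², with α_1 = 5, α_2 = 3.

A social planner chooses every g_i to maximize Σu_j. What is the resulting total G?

Planner FOC: ∂(Σu_j)/∂g_i = (Σα_j) − g_i = 0, so g_i^SO = Σα_j = 8 for every i; G^SO = 16.

16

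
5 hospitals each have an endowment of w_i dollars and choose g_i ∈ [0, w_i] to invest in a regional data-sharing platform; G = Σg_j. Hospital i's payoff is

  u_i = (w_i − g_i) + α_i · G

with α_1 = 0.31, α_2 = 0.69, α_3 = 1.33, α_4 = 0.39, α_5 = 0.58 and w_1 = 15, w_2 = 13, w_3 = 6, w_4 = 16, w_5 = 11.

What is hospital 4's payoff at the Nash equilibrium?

∂u_i/∂g_i = α_i − 1, so hospital i contributes w_i if α_i > 1, else 0.
α_i > 1 for i ∈ {3}; NE contributions (0, 0, 6, 0, 0), G = 6.
u_4 = (16 − 0) + 0.39·6 = 18.34.

18.34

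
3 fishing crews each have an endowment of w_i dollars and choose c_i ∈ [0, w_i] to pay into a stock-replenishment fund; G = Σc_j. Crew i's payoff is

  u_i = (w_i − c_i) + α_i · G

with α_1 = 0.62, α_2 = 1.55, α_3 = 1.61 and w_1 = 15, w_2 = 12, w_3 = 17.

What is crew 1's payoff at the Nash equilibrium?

∂u_i/∂c_i = α_i − 1, so crew i contributes w_i if α_i > 1, else 0.
α_i > 1 for i ∈ {2, 3}; NE contributions (0, 12, 17), G = 29.
u_1 = (15 − 0) + 0.62·29 = 32.98.

32.98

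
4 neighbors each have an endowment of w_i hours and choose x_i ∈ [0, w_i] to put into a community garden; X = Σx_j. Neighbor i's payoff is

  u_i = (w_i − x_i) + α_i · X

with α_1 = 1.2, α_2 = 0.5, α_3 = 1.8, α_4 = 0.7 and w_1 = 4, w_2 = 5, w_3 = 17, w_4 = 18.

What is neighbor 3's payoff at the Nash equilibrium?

∂u_i/∂x_i = α_i − 1, so neighbor i contributes w_i if α_i > 1, else 0.
α_i > 1 for i ∈ {1, 3}; NE contributions (4, 0, 17, 0), X = 21.
u_3 = (17 − 17) + 1.8·21 = 37.8.

37.8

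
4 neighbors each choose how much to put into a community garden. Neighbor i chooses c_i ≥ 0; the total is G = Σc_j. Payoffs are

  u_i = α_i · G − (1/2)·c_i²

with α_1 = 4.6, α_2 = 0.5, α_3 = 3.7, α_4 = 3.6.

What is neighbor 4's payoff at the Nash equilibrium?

38.16

Neighbor i's FOC: ∂u_i/∂c_i = α_i − c_i = 0, so c_i* = α_i.
NE contributions = (4.6, 0.5, 3.7, 3.6); G = 12.4.
u_4 = α_4·G − ½·(c_4)² = 3.6·12.4 − ½·3.6² = 38.16.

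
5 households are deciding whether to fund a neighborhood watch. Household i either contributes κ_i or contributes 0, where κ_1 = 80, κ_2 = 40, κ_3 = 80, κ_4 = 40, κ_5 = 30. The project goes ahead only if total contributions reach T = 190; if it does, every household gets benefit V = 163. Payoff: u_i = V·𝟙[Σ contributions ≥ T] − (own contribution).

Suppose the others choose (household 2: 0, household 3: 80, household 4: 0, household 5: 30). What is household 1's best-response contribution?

Others' total = 110. Contributing 80 brings total to 190 ≥ 190: gain V − κ_1 = 83.
Best response: 80.

80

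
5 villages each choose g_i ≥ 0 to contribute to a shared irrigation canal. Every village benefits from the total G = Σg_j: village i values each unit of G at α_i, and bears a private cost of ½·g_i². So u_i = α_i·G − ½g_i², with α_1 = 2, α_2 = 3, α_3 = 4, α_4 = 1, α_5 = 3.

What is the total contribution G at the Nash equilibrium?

13

Village i's FOC: ∂u_i/∂g_i = α_i − g_i = 0, so g_i* = α_i.
NE contributions = (2, 3, 4, 1, 3); G = 13.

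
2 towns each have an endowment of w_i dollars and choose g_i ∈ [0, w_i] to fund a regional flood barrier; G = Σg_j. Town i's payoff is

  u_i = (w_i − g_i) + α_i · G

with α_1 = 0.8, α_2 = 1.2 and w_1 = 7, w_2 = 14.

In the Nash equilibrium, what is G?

∂u_i/∂g_i = α_i − 1, so town i contributes w_i if α_i > 1, else 0.
α_i > 1 for i ∈ {2}; NE contributions (0, 14), G = 14.

14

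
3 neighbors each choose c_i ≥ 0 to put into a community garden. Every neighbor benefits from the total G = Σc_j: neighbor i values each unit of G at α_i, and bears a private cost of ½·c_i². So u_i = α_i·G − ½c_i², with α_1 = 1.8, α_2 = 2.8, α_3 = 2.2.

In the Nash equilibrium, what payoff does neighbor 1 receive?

10.62

Neighbor i's FOC: ∂u_i/∂c_i = α_i − c_i = 0, so c_i* = α_i.
NE contributions = (1.8, 2.8, 2.2); G = 6.8.
u_1 = α_1·G − ½·(c_1)² = 1.8·6.8 − ½·1.8² = 10.62.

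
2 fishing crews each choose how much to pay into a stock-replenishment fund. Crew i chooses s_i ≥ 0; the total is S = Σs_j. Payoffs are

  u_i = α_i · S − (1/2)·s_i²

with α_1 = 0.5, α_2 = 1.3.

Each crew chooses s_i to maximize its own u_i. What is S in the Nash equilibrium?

Crew i's FOC: ∂u_i/∂s_i = α_i − s_i = 0, so s_i* = α_i.
NE contributions = (0.5, 1.3); S = 1.8.

1.8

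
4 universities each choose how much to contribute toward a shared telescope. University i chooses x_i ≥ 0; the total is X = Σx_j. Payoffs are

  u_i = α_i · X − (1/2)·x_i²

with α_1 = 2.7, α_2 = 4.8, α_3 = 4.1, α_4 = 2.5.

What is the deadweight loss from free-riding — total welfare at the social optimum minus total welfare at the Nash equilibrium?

University i's FOC: ∂u_i/∂x_i = α_i − x_i = 0, so x_i* = α_i.
NE contributions = (2.7, 4.8, 4.1, 2.5); X = 14.1.
W^NE = (Σα)·X − ½Σα_i² = 14.1² − ½·53.39 = 172.115.
Planner sets x_i = Σα_j = 14.1 for every i, so X^SO = 4·14.1 = 56.4.
W^SO = (Σα)·X^SO − ½·4·(Σα)² = (4/2)·14.1² = 397.62.
Deadweight loss = W^SO − W^NE = 225.505.

225.505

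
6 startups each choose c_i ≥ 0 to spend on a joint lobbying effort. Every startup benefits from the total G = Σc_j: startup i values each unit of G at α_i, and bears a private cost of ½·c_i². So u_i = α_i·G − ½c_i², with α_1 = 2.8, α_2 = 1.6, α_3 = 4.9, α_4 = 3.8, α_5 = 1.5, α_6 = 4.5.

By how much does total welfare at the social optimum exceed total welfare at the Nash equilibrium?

765.295

Startup i's FOC: ∂u_i/∂c_i = α_i − c_i = 0, so c_i* = α_i.
NE contributions = (2.8, 1.6, 4.9, 3.8, 1.5, 4.5); G = 19.1.
W^NE = (Σα)·G − ½Σα_i² = 19.1² − ½·71.35 = 329.135.
Planner sets c_i = Σα_j = 19.1 for every i, so G^SO = 6·19.1 = 114.6.
W^SO = (Σα)·G^SO − ½·6·(Σα)² = (6/2)·19.1² = 1094.43.
Deadweight loss = W^SO − W^NE = 765.295.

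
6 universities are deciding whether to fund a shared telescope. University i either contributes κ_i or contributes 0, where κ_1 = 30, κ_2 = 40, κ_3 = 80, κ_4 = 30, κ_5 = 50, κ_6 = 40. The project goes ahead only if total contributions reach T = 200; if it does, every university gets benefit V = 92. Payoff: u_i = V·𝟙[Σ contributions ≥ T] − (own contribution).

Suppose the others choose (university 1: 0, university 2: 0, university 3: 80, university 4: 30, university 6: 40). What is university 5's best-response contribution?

50

Others' total = 150. Contributing 50 brings total to 200 ≥ 200: gain V − κ_5 = 42.
Best response: 50.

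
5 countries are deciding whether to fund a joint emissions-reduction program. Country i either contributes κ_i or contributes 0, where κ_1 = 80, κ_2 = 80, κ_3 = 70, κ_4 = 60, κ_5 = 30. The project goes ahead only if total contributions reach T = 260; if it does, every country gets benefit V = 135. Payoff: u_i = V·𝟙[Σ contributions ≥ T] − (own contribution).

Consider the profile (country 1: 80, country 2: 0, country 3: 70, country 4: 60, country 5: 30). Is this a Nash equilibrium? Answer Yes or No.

Total = 240 < 260: not provided.
Country 1 (pledges 80, payoff -80): dropping to 0 → total 160, payoff 0. Profitable deviation.

No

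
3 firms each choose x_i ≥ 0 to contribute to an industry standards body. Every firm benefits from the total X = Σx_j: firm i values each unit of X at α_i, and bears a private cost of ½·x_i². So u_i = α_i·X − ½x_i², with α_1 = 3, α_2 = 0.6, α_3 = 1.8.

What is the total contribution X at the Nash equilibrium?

5.4

Firm i's FOC: ∂u_i/∂x_i = α_i − x_i = 0, so x_i* = α_i.
NE contributions = (3, 0.6, 1.8); X = 5.4.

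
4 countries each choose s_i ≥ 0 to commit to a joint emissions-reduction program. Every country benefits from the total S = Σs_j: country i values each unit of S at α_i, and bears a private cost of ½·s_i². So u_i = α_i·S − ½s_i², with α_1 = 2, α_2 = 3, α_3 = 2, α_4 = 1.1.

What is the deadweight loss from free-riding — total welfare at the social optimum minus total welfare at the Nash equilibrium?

74.715

Country i's FOC: ∂u_i/∂s_i = α_i − s_i = 0, so s_i* = α_i.
NE contributions = (2, 3, 2, 1.1); S = 8.1.
W^NE = (Σα)·S − ½Σα_i² = 8.1² − ½·18.21 = 56.505.
Planner sets s_i = Σα_j = 8.1 for every i, so S^SO = 4·8.1 = 32.4.
W^SO = (Σα)·S^SO − ½·4·(Σα)² = (4/2)·8.1² = 131.22.
Deadweight loss = W^SO − W^NE = 74.715.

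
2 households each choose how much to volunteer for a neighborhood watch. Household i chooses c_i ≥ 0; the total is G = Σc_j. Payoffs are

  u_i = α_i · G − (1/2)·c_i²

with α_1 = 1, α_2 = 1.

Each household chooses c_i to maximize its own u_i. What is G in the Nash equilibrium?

Household i's FOC: ∂u_i/∂c_i = α_i − c_i = 0, so c_i* = α_i.
NE contributions = (1, 1); G = 2.

2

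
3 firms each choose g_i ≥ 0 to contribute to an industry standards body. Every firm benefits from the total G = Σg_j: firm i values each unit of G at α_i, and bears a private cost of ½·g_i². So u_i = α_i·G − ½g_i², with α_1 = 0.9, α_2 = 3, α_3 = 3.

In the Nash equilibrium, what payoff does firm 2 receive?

Firm i's FOC: ∂u_i/∂g_i = α_i − g_i = 0, so g_i* = α_i.
NE contributions = (0.9, 3, 3); G = 6.9.
u_2 = α_2·G − ½·(g_2)² = 3·6.9 − ½·3² = 16.2.

16.2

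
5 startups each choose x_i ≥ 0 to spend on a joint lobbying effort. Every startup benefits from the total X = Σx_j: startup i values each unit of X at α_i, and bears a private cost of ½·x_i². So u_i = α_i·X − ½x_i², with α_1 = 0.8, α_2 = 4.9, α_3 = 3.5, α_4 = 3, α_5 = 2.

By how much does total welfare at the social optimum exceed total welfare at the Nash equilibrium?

Startup i's FOC: ∂u_i/∂x_i = α_i − x_i = 0, so x_i* = α_i.
NE contributions = (0.8, 4.9, 3.5, 3, 2); X = 14.2.
W^NE = (Σα)·X − ½Σα_i² = 14.2² − ½·49.9 = 176.69.
Planner sets x_i = Σα_j = 14.2 for every i, so X^SO = 5·14.2 = 71.
W^SO = (Σα)·X^SO − ½·5·(Σα)² = (5/2)·14.2² = 504.1.
Deadweight loss = W^SO − W^NE = 327.41.

327.41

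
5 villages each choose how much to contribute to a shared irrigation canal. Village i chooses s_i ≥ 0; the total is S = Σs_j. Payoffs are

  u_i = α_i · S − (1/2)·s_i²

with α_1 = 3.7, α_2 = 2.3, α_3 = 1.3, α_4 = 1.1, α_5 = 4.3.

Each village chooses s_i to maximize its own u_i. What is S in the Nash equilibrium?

Village i's FOC: ∂u_i/∂s_i = α_i − s_i = 0, so s_i* = α_i.
NE contributions = (3.7, 2.3, 1.3, 1.1, 4.3); S = 12.7.

12.7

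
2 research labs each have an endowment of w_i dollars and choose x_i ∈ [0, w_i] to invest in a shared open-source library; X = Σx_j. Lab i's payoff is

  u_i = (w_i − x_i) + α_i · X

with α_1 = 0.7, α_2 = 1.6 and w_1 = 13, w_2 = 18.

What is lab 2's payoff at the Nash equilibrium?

∂u_i/∂x_i = α_i − 1, so lab i contributes w_i if α_i > 1, else 0.
α_i > 1 for i ∈ {2}; NE contributions (0, 18), X = 18.
u_2 = (18 − 18) + 1.6·18 = 28.8.

28.8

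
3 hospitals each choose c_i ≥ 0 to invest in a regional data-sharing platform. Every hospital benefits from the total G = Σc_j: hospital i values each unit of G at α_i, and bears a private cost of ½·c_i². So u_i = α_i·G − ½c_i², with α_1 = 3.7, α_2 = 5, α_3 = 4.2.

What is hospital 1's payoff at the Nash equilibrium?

40.885

Hospital i's FOC: ∂u_i/∂c_i = α_i − c_i = 0, so c_i* = α_i.
NE contributions = (3.7, 5, 4.2); G = 12.9.
u_1 = α_1·G − ½·(c_1)² = 3.7·12.9 − ½·3.7² = 40.885.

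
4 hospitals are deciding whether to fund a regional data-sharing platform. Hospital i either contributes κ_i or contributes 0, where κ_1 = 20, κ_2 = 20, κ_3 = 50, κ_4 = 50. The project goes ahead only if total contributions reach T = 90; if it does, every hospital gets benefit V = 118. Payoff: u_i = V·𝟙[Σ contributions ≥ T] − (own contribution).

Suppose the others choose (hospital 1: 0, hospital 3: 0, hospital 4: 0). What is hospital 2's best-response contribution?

Others' total = 0. Even contributing 20 gives 20 < 90: no benefit either way.
Best response: 0.

0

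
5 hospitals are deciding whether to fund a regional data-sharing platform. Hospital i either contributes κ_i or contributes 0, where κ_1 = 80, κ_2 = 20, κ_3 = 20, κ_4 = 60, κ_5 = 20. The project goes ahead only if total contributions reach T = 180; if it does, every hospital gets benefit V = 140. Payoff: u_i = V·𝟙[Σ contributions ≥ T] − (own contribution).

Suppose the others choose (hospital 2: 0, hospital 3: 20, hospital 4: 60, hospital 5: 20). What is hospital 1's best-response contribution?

Others' total = 100. Contributing 80 brings total to 180 ≥ 180: gain V − κ_1 = 60.
Best response: 80.

80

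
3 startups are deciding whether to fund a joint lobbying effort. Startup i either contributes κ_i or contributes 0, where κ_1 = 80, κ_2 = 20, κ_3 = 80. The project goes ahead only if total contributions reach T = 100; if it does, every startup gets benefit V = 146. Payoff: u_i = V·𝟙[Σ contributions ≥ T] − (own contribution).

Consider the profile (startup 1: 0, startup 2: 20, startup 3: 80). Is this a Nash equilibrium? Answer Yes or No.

Total = 100 ≥ 100: provided.
Startup 1 (pledges 0, payoff 146): pledging 80 → total 180, payoff 66. No gain.
Startup 2 (pledges 20, payoff 126): dropping to 0 → total 80, payoff 0. No gain.
Startup 3 (pledges 80, payoff 66): dropping to 0 → total 20, payoff 0. No gain.

Yes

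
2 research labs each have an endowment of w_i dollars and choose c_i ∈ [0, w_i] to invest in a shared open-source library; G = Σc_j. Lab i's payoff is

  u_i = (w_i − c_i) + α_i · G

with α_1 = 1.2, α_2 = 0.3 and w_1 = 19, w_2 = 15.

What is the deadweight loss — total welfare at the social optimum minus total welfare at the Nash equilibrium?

∂u_i/∂c_i = α_i − 1, so lab i contributes w_i if α_i > 1, else 0.
α_i > 1 for i ∈ {1}; NE contributions (19, 0), G = 19.
W^NE = Σw_i − G^NE + (Σα_i)·G^NE = 34 + 0.5·19 = 43.5.
Planner: ∂(Σu_j)/∂c_i = Σα_j − 1 = 0.5 > 0, so everyone contributes w_i; G^SO = 34, W^SO = 34 + 0.5·34 = 51.
Deadweight loss = 7.5.

7.5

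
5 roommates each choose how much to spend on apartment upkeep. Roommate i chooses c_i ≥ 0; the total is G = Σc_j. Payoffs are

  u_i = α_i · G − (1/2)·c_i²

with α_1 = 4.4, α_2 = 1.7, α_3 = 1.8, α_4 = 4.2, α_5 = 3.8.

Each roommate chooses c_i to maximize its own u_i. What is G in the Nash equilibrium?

15.9

Roommate i's FOC: ∂u_i/∂c_i = α_i − c_i = 0, so c_i* = α_i.
NE contributions = (4.4, 1.7, 1.8, 4.2, 3.8); G = 15.9.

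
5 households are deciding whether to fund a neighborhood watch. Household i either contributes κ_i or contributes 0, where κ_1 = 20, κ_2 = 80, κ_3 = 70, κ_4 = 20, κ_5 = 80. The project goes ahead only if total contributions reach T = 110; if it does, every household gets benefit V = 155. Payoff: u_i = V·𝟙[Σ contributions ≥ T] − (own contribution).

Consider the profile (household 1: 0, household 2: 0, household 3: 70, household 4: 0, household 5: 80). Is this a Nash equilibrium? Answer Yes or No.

Total = 150 ≥ 110: provided.
Household 1 (pledges 0, payoff 155): pledging 20 → total 170, payoff 135. No gain.
Household 2 (pledges 0, payoff 155): pledging 80 → total 230, payoff 75. No gain.
Household 3 (pledges 70, payoff 85): dropping to 0 → total 80, payoff 0. No gain.
Household 4 (pledges 0, payoff 155): pledging 20 → total 170, payoff 135. No gain.
Household 5 (pledges 80, payoff 75): dropping to 0 → total 70, payoff 0. No gain.

Yes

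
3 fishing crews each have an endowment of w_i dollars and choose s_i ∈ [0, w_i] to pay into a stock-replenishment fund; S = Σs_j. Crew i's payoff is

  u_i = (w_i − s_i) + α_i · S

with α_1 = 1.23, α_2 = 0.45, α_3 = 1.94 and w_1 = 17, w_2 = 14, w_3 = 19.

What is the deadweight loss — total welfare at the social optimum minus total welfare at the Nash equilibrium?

36.68

∂u_i/∂s_i = α_i − 1, so crew i contributes w_i if α_i > 1, else 0.
α_i > 1 for i ∈ {1, 3}; NE contributions (17, 0, 19), S = 36.
W^NE = Σw_i − S^NE + (Σα_i)·S^NE = 50 + 2.62·36 = 144.32.
Planner: ∂(Σu_j)/∂s_i = Σα_j − 1 = 2.62 > 0, so everyone contributes w_i; S^SO = 50, W^SO = 50 + 2.62·50 = 181.
Deadweight loss = 36.68.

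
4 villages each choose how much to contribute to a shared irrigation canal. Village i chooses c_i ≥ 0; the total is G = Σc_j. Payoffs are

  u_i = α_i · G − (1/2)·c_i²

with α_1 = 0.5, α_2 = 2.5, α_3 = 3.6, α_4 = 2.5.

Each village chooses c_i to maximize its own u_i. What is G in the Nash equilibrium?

Village i's FOC: ∂u_i/∂c_i = α_i − c_i = 0, so c_i* = α_i.
NE contributions = (0.5, 2.5, 3.6, 2.5); G = 9.1.

9.1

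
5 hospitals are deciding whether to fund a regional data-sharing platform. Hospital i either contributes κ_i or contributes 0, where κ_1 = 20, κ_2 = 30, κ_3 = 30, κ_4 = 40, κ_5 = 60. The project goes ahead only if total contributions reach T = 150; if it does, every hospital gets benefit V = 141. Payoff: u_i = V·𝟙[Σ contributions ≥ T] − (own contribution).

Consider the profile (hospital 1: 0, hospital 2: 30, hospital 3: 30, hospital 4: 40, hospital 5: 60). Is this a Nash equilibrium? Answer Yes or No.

Total = 160 ≥ 150: provided.
Hospital 1 (pledges 0, payoff 141): pledging 20 → total 180, payoff 121. No gain.
Hospital 2 (pledges 30, payoff 111): dropping to 0 → total 130, payoff 0. No gain.
Hospital 3 (pledges 30, payoff 111): dropping to 0 → total 130, payoff 0. No gain.
Hospital 4 (pledges 40, payoff 101): dropping to 0 → total 120, payoff 0. No gain.
Hospital 5 (pledges 60, payoff 81): dropping to 0 → total 100, payoff 0. No gain.

Yes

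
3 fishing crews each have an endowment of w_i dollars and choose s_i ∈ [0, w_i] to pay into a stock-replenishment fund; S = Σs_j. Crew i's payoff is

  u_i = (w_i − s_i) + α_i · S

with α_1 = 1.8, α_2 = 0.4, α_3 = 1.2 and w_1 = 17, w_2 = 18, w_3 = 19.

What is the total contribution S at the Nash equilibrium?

∂u_i/∂s_i = α_i − 1, so crew i contributes w_i if α_i > 1, else 0.
α_i > 1 for i ∈ {1, 3}; NE contributions (17, 0, 19), S = 36.

36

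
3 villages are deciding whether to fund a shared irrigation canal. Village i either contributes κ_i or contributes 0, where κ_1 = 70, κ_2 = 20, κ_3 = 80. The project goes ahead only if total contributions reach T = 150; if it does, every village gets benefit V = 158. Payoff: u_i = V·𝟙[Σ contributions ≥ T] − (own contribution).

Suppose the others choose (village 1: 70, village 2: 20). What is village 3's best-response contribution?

Others' total = 90. Contributing 80 brings total to 170 ≥ 150: gain V − κ_3 = 78.
Best response: 80.

80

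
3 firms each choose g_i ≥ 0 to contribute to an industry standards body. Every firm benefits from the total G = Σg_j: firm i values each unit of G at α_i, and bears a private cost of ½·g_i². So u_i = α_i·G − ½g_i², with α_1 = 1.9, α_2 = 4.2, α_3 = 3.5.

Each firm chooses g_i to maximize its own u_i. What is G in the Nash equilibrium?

Firm i's FOC: ∂u_i/∂g_i = α_i − g_i = 0, so g_i* = α_i.
NE contributions = (1.9, 4.2, 3.5); G = 9.6.

9.6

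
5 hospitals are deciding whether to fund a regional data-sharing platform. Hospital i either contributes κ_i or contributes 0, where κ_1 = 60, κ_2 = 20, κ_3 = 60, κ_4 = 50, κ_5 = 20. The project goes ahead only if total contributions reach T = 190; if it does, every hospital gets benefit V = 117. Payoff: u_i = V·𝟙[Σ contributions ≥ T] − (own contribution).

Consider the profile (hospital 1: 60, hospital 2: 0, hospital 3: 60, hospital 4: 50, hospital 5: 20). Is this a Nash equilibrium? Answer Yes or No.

Yes

Total = 190 ≥ 190: provided.
Hospital 1 (pledges 60, payoff 57): dropping to 0 → total 130, payoff 0. No gain.
Hospital 2 (pledges 0, payoff 117): pledging 20 → total 210, payoff 97. No gain.
Hospital 3 (pledges 60, payoff 57): dropping to 0 → total 130, payoff 0. No gain.
Hospital 4 (pledges 50, payoff 67): dropping to 0 → total 140, payoff 0. No gain.
Hospital 5 (pledges 20, payoff 97): dropping to 0 → total 170, payoff 0. No gain.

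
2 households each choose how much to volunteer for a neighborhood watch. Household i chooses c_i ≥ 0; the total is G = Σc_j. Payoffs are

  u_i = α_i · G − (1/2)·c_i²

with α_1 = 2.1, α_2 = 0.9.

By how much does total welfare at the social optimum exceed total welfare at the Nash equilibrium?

Household i's FOC: ∂u_i/∂c_i = α_i − c_i = 0, so c_i* = α_i.
NE contributions = (2.1, 0.9); G = 3.
W^NE = (Σα)·G − ½Σα_i² = 3² − ½·5.22 = 6.39.
Planner sets c_i = Σα_j = 3 for every i, so G^SO = 2·3 = 6.
W^SO = (Σα)·G^SO − ½·2·(Σα)² = (2/2)·3² = 9.
Deadweight loss = W^SO − W^NE = 2.61.

2.61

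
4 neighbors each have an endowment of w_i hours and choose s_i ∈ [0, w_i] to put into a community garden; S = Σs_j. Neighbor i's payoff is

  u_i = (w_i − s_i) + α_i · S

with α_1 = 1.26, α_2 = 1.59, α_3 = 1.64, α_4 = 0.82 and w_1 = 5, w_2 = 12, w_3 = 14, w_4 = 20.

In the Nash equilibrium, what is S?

∂u_i/∂s_i = α_i − 1, so neighbor i contributes w_i if α_i > 1, else 0.
α_i > 1 for i ∈ {1, 2, 3}; NE contributions (5, 12, 14, 0), S = 31.

31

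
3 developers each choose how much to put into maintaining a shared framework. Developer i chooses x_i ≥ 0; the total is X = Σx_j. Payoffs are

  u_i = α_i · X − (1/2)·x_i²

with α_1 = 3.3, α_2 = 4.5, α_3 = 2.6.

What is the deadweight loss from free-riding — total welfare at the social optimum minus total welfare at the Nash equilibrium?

Developer i's FOC: ∂u_i/∂x_i = α_i − x_i = 0, so x_i* = α_i.
NE contributions = (3.3, 4.5, 2.6); X = 10.4.
W^NE = (Σα)·X − ½Σα_i² = 10.4² − ½·37.9 = 89.21.
Planner sets x_i = Σα_j = 10.4 for every i, so X^SO = 3·10.4 = 31.2.
W^SO = (Σα)·X^SO − ½·3·(Σα)² = (3/2)·10.4² = 162.24.
Deadweight loss = W^SO − W^NE = 73.03.

73.03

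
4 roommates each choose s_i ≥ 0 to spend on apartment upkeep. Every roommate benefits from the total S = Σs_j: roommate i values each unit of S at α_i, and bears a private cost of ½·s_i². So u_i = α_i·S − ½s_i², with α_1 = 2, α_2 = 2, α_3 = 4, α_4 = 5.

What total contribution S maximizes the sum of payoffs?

Planner FOC: ∂(Σu_j)/∂s_i = (Σα_j) − s_i = 0, so s_i^SO = Σα_j = 13 for every i; S^SO = 52.

52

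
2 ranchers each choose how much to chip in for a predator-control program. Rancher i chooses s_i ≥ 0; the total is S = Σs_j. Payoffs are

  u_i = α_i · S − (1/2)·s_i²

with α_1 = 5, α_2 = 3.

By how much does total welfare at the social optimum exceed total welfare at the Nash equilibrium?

Rancher i's FOC: ∂u_i/∂s_i = α_i − s_i = 0, so s_i* = α_i.
NE contributions = (5, 3); S = 8.
W^NE = (Σα)·S − ½Σα_i² = 8² − ½·34 = 47.
Planner sets s_i = Σα_j = 8 for every i, so S^SO = 2·8 = 16.
W^SO = (Σα)·S^SO − ½·2·(Σα)² = (2/2)·8² = 64.
Deadweight loss = W^SO − W^NE = 17.

17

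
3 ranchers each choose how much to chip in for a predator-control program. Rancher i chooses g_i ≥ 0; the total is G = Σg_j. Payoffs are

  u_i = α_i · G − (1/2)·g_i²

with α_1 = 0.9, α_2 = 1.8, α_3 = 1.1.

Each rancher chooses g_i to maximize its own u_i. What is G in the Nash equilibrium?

3.8

Rancher i's FOC: ∂u_i/∂g_i = α_i − g_i = 0, so g_i* = α_i.
NE contributions = (0.9, 1.8, 1.1); G = 3.8.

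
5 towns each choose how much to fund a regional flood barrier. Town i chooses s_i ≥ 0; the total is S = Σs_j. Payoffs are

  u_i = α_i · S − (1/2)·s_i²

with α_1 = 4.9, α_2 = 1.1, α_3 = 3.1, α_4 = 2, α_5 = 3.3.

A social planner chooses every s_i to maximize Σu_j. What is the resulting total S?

Planner FOC: ∂(Σu_j)/∂s_i = (Σα_j) − s_i = 0, so s_i^SO = Σα_j = 14.4 for every i; S^SO = 72.

72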